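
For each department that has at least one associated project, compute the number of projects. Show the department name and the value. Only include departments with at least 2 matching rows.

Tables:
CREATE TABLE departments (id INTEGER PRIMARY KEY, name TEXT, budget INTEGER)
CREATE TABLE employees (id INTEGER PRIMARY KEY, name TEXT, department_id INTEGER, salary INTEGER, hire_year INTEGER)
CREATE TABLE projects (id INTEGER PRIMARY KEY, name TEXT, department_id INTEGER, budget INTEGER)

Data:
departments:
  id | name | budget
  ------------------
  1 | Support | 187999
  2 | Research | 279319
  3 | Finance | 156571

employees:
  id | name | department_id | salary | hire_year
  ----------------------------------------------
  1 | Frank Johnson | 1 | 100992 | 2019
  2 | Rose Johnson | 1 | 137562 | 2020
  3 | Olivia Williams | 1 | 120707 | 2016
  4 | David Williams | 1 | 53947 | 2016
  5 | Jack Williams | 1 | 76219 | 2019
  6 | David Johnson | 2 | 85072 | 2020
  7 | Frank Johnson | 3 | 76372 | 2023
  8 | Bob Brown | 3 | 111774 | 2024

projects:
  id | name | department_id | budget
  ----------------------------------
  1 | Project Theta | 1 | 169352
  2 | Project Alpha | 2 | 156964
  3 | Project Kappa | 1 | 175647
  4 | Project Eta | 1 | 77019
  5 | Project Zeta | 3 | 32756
SELECT p.name, COUNT(*) AS n FROM projects c JOIN departments p ON c.department_id = p.id GROUP BY p.id, p.name HAVING COUNT(*) >= 2

Execution result:
name | n
Support | 3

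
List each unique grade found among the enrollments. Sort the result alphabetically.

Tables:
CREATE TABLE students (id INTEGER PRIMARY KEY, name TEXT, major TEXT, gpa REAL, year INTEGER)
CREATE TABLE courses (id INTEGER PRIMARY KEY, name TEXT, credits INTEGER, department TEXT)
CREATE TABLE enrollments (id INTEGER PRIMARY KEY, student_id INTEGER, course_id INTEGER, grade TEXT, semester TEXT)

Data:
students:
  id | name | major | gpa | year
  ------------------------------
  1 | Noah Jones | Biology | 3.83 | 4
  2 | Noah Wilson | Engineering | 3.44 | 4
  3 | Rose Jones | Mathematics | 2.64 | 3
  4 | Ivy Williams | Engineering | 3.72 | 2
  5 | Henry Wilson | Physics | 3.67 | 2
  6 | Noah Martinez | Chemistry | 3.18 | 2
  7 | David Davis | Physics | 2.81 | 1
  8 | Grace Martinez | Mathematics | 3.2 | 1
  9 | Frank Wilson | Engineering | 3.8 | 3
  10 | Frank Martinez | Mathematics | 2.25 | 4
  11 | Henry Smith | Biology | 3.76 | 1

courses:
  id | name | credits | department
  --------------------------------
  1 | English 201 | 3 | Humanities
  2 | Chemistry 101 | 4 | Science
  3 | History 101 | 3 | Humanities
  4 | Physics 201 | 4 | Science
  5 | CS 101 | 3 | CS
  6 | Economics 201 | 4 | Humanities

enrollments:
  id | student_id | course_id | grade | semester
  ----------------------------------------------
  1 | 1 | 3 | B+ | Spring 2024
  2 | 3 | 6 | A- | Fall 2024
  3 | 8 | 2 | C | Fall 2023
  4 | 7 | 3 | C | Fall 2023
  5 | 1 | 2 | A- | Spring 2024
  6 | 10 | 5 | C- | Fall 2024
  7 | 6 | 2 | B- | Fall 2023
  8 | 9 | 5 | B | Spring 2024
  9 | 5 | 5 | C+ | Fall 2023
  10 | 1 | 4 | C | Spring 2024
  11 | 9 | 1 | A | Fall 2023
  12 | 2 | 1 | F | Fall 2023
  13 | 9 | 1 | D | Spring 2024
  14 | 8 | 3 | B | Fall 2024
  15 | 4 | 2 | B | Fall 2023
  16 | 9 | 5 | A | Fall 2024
SELECT DISTINCT grade FROM enrollments ORDER BY grade

Execution result:
grade
A
A-
B
B+
B-
C
C+
C-
D
F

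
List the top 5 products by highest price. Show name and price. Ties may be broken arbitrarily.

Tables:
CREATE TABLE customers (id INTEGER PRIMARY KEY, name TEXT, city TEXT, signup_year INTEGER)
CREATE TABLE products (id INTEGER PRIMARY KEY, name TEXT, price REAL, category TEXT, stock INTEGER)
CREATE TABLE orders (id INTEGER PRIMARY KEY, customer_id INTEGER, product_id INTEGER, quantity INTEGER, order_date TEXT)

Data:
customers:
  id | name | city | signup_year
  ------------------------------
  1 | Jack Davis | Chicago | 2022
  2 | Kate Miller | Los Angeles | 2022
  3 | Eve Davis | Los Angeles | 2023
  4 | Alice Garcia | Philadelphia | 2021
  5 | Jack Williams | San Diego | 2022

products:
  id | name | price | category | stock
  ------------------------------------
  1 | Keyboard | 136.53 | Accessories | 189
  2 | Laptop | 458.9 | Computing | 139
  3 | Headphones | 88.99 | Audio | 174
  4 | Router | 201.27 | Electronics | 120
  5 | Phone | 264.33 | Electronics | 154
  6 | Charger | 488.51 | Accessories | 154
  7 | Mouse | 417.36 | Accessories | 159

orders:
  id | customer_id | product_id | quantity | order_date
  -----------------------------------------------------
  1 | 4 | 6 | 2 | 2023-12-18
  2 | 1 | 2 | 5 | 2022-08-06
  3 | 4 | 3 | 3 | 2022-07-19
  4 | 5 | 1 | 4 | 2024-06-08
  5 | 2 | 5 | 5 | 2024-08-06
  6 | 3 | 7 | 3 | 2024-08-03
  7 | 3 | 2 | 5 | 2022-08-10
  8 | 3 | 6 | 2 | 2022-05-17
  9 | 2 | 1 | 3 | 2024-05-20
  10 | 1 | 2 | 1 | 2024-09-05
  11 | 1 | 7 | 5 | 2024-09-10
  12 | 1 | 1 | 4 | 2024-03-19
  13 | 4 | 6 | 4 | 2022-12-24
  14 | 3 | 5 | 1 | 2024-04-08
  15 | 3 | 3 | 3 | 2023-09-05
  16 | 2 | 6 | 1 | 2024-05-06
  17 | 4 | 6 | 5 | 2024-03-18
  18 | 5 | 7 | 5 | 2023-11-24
SELECT name, price FROM products ORDER BY price DESC LIMIT 5

Execution result:
name | price
Charger | 488.51
Laptop | 458.90
Mouse | 417.36
Phone | 264.33
Router | 201.27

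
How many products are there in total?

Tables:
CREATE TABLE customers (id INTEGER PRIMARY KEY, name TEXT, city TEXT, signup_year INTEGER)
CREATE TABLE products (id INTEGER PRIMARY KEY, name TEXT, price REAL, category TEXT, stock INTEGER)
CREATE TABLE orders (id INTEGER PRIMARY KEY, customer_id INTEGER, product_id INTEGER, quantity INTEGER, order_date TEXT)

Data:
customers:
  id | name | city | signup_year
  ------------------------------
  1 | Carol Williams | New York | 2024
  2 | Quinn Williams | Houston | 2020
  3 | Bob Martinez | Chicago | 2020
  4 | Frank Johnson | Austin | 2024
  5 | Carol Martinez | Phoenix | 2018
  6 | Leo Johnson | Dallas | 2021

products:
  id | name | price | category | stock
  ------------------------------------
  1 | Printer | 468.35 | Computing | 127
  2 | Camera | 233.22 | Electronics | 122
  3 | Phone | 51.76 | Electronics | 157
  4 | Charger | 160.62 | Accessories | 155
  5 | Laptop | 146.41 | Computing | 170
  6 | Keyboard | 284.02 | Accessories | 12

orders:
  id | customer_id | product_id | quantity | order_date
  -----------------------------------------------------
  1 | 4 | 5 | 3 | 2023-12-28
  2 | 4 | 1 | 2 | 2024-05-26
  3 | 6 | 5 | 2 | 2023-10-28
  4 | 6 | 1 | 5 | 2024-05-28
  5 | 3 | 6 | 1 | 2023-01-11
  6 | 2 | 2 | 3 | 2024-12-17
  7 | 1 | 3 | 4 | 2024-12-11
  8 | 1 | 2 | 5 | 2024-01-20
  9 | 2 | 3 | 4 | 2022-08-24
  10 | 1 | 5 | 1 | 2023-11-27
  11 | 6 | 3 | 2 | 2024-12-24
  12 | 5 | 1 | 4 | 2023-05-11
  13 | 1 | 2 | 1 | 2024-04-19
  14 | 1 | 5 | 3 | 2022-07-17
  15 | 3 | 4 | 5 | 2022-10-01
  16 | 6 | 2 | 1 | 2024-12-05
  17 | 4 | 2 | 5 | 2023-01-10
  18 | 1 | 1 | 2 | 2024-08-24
SELECT COUNT(*) FROM products

Execution result:
6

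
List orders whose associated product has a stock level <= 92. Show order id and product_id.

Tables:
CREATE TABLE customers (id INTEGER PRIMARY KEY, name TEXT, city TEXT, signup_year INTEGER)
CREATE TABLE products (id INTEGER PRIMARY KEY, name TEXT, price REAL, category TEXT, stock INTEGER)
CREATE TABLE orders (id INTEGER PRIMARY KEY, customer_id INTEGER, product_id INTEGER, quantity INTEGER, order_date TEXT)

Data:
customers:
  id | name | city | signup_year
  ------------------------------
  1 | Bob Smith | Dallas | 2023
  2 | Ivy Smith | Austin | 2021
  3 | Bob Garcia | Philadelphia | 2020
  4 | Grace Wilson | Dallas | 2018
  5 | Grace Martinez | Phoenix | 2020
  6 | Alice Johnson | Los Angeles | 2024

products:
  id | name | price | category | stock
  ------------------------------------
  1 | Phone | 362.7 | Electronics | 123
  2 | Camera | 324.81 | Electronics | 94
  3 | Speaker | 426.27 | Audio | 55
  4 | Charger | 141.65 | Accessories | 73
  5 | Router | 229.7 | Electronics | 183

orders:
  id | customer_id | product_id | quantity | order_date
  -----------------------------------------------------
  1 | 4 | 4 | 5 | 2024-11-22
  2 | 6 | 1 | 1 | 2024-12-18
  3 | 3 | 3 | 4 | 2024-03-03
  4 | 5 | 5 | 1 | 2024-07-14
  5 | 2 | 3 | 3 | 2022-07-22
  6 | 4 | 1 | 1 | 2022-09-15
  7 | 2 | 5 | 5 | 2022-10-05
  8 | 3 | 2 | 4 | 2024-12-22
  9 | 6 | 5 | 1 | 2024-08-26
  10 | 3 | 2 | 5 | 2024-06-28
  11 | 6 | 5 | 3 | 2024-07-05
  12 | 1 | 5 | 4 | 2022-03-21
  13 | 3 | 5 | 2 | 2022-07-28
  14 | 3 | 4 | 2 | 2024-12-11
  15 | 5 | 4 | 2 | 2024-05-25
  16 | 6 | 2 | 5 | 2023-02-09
SELECT id, product_id FROM orders WHERE product_id IN (SELECT id FROM products WHERE stock <= 92)

Execution result:
id | product_id
1 | 4
3 | 3
5 | 3
14 | 4
15 | 4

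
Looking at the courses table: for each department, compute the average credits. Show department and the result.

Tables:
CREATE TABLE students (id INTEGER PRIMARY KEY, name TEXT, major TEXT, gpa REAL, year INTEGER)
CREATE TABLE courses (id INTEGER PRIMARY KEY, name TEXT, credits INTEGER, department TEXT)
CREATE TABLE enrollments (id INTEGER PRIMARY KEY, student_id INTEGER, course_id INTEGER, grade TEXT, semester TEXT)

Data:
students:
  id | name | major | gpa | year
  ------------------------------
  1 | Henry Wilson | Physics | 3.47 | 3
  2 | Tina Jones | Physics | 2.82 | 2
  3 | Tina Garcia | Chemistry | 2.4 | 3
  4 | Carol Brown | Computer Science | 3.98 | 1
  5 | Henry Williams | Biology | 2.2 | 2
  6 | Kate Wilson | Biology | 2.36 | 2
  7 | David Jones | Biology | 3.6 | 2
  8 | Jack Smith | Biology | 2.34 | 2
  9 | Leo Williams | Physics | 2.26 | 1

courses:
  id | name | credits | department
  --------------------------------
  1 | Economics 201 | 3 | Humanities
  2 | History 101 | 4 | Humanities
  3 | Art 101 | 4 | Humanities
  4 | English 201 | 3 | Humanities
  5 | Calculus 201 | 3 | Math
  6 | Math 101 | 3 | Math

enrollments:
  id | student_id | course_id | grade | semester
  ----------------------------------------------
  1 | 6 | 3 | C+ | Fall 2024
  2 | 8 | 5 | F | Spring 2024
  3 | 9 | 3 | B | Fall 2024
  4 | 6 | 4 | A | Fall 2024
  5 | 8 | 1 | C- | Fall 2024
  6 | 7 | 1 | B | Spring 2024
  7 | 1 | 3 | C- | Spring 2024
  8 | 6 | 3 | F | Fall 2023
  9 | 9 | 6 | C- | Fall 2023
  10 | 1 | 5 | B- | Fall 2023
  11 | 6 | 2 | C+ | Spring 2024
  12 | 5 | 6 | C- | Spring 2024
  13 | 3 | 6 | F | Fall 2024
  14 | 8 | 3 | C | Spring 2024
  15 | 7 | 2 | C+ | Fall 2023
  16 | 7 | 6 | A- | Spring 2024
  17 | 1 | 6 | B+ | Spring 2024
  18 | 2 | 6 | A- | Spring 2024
SELECT department, AVG(credits) AS avg_credits FROM courses GROUP BY department

Execution result:
department | avg_credits
Humanities | 3.50
Math | 3.00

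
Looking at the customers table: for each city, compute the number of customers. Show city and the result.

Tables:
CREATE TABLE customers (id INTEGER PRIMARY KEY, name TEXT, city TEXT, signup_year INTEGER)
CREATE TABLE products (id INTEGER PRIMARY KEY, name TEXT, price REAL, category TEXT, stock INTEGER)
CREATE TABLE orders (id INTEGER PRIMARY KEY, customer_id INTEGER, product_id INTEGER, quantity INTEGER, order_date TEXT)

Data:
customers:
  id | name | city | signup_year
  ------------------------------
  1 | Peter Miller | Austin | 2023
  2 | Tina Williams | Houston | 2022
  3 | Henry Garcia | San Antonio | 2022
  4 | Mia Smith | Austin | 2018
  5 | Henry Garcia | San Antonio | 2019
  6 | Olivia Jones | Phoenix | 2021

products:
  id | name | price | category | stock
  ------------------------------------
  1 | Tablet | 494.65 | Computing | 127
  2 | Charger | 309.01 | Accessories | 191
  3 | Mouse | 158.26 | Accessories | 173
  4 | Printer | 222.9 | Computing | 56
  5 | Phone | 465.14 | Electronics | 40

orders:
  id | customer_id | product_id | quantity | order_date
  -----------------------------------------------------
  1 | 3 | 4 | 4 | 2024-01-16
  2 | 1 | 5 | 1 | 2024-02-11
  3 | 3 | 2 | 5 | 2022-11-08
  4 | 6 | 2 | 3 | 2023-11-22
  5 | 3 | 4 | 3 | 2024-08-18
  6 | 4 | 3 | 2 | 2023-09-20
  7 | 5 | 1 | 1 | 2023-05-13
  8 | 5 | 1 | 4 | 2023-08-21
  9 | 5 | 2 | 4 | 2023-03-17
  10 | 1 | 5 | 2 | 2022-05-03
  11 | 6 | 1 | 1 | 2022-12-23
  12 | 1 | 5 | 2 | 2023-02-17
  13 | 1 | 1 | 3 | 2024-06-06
SELECT city, COUNT(*) AS n FROM customers GROUP BY city

Execution result:
city | n
Austin | 2
Houston | 1
Phoenix | 1
San Antonio | 2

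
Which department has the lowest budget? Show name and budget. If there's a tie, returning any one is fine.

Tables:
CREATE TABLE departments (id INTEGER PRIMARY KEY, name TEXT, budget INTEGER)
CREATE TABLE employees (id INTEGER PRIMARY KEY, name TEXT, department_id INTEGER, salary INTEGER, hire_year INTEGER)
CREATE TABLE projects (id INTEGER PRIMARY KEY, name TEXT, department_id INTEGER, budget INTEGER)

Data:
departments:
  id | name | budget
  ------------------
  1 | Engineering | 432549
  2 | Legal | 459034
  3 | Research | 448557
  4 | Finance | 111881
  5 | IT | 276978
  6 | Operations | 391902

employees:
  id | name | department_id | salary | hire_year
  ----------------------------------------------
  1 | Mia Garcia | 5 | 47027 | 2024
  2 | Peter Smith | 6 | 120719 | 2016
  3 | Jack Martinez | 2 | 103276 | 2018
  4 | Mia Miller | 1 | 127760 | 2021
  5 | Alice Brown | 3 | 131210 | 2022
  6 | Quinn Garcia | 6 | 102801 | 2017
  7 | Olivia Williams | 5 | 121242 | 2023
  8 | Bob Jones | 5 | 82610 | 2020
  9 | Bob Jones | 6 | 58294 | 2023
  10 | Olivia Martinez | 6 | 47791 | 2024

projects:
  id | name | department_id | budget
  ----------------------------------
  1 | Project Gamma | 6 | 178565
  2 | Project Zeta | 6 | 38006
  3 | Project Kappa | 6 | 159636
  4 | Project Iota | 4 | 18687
SELECT name, budget FROM departments ORDER BY budget ASC LIMIT 1

Execution result:
name | budget
Finance | 111881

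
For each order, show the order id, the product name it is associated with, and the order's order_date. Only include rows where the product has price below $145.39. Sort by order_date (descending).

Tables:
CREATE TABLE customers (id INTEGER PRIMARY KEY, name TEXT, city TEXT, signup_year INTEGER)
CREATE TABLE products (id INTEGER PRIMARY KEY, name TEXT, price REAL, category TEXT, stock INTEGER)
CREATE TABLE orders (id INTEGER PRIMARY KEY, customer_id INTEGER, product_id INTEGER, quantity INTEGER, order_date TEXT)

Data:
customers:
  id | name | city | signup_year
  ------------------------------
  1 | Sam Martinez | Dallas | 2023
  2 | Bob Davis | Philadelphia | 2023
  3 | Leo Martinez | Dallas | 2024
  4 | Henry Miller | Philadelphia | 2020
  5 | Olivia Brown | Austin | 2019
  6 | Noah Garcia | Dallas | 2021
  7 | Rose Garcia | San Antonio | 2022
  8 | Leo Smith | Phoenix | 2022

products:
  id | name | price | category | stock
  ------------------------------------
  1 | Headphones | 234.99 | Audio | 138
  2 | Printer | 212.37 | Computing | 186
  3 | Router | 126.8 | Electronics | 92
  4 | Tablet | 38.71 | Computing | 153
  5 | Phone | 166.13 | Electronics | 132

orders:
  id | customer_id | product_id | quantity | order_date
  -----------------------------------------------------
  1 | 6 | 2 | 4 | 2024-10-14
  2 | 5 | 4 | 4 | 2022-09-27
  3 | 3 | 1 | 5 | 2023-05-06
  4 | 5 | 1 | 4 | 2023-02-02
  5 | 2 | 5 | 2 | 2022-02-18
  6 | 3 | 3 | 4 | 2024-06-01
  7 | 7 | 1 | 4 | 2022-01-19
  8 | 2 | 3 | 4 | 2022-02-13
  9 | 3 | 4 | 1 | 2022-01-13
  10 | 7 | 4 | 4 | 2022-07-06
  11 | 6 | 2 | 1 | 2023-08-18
SELECT c.id, p.name AS product, c.order_date FROM orders c JOIN products p ON c.product_id = p.id WHERE p.price < 145.39 ORDER BY c.order_date DESC

Execution result:
id | product | order_date
6 | Router | 2024-06-01
2 | Tablet | 2022-09-27
10 | Tablet | 2022-07-06
8 | Router | 2022-02-13
9 | Tablet | 2022-01-13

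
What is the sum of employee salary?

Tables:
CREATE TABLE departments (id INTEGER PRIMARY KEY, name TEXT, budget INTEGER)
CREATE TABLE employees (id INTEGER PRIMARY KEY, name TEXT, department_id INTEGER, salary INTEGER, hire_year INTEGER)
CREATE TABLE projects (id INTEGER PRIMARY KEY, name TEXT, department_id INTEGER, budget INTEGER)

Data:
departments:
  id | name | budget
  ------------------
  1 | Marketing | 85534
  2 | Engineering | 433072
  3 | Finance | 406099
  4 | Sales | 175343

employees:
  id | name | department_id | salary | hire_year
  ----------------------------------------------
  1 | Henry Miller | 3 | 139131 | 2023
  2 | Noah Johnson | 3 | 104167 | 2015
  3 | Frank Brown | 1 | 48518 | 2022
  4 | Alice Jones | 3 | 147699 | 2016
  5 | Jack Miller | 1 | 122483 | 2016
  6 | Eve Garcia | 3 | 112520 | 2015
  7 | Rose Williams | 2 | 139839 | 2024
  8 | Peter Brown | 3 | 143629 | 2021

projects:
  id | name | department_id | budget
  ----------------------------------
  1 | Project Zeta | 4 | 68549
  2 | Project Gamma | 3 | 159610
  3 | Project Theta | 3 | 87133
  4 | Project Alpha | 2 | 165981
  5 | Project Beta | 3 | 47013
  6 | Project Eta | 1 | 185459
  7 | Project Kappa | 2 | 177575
SELECT SUM(salary) FROM employees

Execution result:
957986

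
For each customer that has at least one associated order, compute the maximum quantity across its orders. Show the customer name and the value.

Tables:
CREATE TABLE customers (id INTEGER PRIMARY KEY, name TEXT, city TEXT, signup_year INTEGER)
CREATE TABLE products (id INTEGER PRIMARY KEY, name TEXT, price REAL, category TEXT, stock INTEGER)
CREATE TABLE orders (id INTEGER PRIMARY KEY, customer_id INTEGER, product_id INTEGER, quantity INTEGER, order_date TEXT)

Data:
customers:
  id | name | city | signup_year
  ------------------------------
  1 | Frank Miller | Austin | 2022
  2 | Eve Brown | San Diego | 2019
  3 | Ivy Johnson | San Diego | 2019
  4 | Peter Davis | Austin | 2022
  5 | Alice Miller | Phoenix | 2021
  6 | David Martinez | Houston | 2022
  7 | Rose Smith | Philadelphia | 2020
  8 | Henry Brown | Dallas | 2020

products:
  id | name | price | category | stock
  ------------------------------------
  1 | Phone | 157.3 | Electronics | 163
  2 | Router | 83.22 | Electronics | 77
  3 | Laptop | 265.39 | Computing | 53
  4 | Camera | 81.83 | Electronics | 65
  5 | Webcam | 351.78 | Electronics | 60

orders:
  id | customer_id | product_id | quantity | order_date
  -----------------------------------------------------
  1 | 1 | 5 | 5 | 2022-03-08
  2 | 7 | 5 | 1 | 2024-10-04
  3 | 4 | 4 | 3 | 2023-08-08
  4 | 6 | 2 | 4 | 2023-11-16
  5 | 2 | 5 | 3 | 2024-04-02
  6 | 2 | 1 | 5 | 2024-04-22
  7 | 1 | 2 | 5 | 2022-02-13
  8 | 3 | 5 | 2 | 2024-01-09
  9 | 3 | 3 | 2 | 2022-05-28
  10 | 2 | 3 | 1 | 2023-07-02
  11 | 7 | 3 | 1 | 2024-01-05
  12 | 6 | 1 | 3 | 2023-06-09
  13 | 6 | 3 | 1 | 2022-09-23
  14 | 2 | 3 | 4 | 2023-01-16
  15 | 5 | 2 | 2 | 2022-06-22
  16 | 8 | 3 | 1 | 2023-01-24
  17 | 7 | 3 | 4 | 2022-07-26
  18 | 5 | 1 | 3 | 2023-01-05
SELECT p.name, MAX(c.quantity) AS max_quantity FROM orders c JOIN customers p ON c.customer_id = p.id GROUP BY p.id, p.name

Execution result:
name | max_quantity
Frank Miller | 5
Eve Brown | 5
Ivy Johnson | 2
Peter Davis | 3
Alice Miller | 3
David Martinez | 4
Rose Smith | 4
Henry Brown | 1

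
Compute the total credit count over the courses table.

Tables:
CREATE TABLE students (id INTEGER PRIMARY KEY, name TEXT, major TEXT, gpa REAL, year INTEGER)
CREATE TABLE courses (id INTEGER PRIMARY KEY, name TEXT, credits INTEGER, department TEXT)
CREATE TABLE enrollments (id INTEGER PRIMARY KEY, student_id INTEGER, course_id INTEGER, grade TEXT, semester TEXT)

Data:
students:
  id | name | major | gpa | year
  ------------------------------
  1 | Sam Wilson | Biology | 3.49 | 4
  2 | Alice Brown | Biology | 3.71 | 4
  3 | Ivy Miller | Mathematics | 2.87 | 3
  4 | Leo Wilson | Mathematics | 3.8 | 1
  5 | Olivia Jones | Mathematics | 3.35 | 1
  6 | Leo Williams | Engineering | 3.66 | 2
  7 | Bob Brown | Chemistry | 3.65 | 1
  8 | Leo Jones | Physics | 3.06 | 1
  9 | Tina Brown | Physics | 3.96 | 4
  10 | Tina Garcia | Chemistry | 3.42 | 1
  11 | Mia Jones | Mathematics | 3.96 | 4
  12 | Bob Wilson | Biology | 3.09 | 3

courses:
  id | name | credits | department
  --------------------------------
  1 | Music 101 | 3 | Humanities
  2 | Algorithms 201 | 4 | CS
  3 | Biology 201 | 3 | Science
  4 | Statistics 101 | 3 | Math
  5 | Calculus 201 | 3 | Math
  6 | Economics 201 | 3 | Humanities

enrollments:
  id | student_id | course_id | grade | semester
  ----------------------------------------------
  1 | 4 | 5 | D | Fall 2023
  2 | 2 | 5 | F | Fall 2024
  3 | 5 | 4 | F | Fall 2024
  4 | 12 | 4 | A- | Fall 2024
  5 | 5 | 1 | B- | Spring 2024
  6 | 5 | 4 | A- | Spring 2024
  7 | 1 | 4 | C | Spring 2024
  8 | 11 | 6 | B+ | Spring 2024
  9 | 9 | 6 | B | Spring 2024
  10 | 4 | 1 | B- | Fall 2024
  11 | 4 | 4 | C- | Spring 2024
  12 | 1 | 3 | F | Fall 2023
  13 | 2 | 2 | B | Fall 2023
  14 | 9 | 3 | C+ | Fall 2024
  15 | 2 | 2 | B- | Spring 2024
SELECT SUM(credits) FROM courses

Execution result:
19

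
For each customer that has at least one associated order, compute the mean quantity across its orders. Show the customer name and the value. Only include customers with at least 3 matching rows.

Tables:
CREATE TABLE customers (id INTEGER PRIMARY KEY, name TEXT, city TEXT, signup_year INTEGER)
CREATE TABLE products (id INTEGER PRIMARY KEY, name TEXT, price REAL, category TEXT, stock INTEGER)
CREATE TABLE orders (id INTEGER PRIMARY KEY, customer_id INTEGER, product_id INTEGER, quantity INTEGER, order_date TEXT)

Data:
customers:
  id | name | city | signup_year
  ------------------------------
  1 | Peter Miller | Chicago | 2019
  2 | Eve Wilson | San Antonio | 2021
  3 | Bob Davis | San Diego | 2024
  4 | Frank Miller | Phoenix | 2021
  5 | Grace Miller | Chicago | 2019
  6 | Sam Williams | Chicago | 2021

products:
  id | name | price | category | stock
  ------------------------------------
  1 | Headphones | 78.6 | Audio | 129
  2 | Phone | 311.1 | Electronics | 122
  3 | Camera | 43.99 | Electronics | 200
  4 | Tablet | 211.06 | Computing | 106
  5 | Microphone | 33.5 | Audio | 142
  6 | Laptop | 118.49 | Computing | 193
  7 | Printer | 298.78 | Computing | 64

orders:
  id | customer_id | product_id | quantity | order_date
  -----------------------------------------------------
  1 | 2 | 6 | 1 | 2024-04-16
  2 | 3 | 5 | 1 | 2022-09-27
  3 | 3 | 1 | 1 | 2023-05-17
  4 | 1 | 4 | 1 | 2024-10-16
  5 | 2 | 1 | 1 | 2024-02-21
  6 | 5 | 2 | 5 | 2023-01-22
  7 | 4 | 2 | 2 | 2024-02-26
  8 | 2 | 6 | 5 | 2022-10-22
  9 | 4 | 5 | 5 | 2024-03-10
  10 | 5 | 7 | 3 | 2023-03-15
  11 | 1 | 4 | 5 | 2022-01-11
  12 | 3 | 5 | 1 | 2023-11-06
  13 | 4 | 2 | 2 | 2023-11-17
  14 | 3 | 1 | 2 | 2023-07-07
SELECT p.name, AVG(c.quantity) AS avg_quantity FROM orders c JOIN customers p ON c.customer_id = p.id GROUP BY p.id, p.name HAVING COUNT(*) >= 3

Execution result:
name | avg_quantity
Eve Wilson | 2.33
Bob Davis | 1.25
Frank Miller | 3.00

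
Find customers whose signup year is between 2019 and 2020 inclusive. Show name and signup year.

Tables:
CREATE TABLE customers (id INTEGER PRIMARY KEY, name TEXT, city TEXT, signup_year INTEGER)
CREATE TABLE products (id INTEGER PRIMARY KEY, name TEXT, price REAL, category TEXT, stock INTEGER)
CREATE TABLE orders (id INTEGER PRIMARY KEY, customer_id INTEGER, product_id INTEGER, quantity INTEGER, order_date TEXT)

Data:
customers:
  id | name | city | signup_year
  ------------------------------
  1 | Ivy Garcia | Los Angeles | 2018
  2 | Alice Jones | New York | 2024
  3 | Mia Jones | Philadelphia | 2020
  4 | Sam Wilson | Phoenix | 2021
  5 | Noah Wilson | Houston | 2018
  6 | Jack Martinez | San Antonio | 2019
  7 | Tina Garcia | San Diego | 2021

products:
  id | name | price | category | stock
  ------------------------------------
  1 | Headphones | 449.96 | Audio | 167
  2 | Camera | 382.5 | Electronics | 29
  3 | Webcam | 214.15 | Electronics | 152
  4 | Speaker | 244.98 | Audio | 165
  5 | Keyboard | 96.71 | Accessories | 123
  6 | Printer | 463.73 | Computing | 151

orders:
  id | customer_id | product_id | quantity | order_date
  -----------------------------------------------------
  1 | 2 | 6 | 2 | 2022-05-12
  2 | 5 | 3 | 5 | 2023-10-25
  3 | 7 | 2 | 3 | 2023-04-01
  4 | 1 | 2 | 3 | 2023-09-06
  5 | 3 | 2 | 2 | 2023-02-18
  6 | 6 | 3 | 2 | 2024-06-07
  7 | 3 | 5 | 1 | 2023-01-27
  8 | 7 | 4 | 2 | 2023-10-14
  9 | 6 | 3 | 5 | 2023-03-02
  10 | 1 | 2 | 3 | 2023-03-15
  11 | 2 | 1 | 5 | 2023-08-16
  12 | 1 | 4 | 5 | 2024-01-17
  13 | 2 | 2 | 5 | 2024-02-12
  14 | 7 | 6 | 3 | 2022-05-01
SELECT name, signup_year FROM customers WHERE signup_year BETWEEN 2019 AND 2020

Execution result:
name | signup_year
Mia Jones | 2020
Jack Martinez | 2019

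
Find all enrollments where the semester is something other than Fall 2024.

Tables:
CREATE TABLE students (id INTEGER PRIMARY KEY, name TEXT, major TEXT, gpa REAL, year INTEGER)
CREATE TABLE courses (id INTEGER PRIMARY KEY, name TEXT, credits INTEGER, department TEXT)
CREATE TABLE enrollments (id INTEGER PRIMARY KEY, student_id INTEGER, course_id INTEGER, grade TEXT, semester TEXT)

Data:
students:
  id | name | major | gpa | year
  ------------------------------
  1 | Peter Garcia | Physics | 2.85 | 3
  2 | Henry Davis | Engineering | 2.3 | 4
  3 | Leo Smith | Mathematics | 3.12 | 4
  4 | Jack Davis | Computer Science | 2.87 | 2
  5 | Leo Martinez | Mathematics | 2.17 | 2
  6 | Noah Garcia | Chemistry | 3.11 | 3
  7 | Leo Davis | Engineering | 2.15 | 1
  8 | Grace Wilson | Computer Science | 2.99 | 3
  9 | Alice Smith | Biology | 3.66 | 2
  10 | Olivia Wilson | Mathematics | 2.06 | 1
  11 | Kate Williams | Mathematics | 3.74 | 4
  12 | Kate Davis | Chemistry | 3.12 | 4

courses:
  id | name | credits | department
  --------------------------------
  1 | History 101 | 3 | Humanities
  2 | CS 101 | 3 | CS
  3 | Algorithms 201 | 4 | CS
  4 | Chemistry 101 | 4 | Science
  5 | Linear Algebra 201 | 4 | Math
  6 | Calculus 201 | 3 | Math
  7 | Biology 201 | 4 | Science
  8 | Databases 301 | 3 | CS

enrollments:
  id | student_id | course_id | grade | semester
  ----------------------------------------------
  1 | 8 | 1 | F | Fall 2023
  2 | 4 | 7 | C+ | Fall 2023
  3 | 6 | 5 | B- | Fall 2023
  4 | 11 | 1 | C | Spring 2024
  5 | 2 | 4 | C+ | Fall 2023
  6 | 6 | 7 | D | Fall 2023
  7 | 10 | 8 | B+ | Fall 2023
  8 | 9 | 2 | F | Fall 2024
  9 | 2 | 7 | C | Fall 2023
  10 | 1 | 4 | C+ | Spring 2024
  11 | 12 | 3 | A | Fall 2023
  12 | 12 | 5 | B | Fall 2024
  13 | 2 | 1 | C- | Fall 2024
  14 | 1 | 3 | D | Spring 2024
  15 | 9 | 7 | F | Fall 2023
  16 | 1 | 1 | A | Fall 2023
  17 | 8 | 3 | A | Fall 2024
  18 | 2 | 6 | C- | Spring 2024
SELECT id, semester FROM enrollments WHERE semester <> 'Fall 2024'

Execution result:
id | semester
1 | Fall 2023
2 | Fall 2023
3 | Fall 2023
4 | Spring 2024
5 | Fall 2023
6 | Fall 2023
7 | Fall 2023
9 | Fall 2023
10 | Spring 2024
11 | Fall 2023
14 | Spring 2024
15 | Fall 2023
16 | Fall 2023
18 | Spring 2024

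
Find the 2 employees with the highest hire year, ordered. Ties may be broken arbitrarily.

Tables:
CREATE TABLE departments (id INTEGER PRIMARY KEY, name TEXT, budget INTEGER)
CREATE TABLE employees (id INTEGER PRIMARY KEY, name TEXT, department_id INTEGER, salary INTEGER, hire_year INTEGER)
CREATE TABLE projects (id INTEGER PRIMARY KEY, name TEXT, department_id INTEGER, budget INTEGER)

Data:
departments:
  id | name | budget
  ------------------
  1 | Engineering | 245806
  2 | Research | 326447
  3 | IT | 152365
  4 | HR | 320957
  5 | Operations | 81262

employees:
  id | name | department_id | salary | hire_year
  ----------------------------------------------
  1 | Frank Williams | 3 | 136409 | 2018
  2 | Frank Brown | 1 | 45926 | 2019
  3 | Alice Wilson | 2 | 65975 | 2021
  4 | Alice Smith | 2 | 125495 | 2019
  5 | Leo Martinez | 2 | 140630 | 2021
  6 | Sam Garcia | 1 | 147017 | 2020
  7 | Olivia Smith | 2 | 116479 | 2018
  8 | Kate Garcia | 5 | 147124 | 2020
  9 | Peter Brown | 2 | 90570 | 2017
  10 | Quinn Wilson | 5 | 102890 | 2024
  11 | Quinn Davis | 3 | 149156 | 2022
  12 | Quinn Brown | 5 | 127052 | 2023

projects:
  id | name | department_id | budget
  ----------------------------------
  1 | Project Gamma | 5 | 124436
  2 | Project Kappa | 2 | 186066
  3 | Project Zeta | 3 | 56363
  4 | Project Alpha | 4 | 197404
SELECT name, hire_year FROM employees ORDER BY hire_year DESC LIMIT 2

Execution result:
name | hire_year
Quinn Wilson | 2024
Quinn Brown | 2023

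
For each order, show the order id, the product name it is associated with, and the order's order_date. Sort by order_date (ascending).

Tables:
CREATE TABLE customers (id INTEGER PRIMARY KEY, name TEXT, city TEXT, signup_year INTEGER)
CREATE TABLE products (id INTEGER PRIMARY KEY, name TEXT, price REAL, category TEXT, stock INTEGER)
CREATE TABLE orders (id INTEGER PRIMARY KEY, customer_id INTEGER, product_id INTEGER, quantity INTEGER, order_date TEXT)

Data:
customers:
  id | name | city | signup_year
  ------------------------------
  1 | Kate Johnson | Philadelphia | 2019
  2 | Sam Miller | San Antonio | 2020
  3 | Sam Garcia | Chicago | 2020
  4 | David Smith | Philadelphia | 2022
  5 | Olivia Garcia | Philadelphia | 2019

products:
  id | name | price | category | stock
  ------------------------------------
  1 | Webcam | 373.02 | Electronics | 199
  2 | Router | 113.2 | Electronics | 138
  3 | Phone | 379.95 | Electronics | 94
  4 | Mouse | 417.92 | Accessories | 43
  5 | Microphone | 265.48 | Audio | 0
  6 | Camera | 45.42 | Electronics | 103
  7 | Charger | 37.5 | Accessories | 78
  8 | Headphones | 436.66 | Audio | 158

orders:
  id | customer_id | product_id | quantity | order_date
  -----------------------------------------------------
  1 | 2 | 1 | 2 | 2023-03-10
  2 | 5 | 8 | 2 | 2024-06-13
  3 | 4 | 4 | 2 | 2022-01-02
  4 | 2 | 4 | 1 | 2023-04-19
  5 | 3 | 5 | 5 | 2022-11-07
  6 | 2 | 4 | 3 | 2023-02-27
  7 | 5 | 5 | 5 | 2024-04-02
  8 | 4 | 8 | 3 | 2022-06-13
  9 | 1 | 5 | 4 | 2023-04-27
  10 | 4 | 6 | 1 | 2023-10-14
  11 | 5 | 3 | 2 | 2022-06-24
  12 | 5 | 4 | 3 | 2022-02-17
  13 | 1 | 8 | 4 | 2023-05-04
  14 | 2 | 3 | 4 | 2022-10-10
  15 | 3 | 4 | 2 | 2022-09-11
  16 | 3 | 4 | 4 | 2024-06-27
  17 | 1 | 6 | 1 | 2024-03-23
SELECT c.id, p.name AS product, c.order_date FROM orders c JOIN products p ON c.product_id = p.id ORDER BY c.order_date ASC

Execution result:
id | product | order_date
3 | Mouse | 2022-01-02
12 | Mouse | 2022-02-17
8 | Headphones | 2022-06-13
11 | Phone | 2022-06-24
15 | Mouse | 2022-09-11
14 | Phone | 2022-10-10
5 | Microphone | 2022-11-07
6 | Mouse | 2023-02-27
1 | Webcam | 2023-03-10
4 | Mouse | 2023-04-19
9 | Microphone | 2023-04-27
13 | Headphones | 2023-05-04
10 | Camera | 2023-10-14
17 | Camera | 2024-03-23
7 | Microphone | 2024-04-02
2 | Headphones | 2024-06-13
16 | Mouse | 2024-06-27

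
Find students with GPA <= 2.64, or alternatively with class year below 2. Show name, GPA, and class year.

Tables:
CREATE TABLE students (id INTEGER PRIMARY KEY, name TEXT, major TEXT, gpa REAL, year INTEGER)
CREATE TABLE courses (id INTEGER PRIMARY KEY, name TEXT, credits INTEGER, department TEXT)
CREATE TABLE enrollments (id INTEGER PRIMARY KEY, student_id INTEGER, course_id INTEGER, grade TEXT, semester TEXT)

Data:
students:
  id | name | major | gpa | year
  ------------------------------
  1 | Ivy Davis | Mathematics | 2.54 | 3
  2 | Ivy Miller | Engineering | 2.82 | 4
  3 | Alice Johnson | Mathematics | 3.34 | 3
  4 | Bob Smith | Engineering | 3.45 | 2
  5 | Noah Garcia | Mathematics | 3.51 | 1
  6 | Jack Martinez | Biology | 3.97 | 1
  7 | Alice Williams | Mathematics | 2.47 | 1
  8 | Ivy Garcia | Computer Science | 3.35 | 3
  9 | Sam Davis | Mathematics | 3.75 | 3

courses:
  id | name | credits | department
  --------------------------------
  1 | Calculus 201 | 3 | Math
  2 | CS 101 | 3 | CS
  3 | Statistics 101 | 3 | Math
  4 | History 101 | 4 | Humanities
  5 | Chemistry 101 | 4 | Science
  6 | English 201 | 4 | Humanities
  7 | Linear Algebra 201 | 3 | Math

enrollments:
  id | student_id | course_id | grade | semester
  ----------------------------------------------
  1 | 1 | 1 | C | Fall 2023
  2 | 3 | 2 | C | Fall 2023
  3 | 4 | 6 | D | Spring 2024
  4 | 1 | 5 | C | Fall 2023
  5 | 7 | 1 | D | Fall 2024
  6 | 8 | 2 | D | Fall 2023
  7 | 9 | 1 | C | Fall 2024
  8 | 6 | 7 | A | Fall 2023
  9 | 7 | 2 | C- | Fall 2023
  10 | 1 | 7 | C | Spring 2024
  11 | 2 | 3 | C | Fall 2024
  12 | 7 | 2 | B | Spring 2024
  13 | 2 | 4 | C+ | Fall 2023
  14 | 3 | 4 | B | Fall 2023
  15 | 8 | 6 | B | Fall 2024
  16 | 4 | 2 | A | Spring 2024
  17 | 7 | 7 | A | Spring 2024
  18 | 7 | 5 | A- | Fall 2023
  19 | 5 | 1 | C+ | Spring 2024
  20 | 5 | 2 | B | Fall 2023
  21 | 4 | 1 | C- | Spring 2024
SELECT name, gpa, year FROM students WHERE gpa <= 2.64 OR year < 2

Execution result:
name | gpa | year
Ivy Davis | 2.54 | 3
Noah Garcia | 3.51 | 1
Jack Martinez | 3.97 | 1
Alice Williams | 2.47 | 1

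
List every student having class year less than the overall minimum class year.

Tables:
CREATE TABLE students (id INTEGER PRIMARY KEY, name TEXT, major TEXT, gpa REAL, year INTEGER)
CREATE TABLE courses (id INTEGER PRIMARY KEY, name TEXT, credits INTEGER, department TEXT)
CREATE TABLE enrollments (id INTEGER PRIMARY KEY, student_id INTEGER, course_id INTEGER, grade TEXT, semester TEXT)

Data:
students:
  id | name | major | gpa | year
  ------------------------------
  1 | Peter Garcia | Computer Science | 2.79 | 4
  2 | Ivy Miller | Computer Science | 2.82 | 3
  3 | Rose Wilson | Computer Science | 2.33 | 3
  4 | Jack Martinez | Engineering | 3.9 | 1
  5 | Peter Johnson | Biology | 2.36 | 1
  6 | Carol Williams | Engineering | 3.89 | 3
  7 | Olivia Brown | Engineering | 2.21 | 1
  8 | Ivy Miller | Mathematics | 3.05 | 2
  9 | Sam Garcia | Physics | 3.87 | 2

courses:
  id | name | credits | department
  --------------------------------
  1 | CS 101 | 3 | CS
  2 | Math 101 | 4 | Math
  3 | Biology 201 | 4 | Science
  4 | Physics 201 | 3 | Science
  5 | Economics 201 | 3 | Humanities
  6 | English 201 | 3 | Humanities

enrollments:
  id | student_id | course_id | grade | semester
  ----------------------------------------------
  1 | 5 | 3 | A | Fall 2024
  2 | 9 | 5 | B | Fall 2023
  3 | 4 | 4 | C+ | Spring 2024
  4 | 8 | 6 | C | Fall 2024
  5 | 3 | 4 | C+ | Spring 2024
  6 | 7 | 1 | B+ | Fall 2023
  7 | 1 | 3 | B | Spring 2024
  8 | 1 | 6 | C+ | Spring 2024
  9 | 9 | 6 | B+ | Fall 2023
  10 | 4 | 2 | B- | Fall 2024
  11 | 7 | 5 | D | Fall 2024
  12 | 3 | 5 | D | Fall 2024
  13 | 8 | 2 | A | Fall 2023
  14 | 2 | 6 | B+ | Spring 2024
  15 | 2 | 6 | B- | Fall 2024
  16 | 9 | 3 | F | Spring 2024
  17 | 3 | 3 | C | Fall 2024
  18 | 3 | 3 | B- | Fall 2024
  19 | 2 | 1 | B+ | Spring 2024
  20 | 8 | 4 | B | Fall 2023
SELECT name, year FROM students WHERE year < (SELECT MIN(year) FROM students)

Execution result:
(no rows)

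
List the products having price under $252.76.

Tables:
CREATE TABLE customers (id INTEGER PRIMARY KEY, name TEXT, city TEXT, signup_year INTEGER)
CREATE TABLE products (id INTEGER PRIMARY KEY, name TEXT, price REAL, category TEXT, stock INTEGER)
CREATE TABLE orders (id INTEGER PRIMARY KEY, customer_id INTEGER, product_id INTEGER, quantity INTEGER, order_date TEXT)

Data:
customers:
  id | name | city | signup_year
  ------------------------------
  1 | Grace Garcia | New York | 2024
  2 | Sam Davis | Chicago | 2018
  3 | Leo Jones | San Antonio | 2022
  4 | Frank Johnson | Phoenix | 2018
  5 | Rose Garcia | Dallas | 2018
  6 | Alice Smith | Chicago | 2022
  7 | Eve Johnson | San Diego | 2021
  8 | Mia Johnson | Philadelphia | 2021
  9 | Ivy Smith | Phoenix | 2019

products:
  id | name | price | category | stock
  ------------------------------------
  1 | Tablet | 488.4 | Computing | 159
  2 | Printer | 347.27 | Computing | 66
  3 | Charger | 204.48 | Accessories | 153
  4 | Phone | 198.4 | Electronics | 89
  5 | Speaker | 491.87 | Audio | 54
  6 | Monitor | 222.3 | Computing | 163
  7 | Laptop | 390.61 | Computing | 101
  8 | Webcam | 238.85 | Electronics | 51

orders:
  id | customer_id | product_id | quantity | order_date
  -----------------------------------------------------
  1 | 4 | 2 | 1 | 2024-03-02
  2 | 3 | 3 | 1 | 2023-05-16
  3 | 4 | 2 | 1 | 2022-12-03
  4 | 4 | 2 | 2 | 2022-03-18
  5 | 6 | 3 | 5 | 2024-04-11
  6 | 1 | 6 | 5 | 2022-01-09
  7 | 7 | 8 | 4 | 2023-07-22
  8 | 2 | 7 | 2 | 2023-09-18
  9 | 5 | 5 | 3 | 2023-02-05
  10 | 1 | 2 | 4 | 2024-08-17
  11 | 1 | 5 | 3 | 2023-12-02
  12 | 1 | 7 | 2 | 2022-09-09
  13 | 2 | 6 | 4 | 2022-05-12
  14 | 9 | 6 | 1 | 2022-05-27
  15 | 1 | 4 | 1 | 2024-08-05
SELECT name, price FROM products WHERE price < 252.76

Execution result:
name | price
Charger | 204.48
Phone | 198.40
Monitor | 222.30
Webcam | 238.85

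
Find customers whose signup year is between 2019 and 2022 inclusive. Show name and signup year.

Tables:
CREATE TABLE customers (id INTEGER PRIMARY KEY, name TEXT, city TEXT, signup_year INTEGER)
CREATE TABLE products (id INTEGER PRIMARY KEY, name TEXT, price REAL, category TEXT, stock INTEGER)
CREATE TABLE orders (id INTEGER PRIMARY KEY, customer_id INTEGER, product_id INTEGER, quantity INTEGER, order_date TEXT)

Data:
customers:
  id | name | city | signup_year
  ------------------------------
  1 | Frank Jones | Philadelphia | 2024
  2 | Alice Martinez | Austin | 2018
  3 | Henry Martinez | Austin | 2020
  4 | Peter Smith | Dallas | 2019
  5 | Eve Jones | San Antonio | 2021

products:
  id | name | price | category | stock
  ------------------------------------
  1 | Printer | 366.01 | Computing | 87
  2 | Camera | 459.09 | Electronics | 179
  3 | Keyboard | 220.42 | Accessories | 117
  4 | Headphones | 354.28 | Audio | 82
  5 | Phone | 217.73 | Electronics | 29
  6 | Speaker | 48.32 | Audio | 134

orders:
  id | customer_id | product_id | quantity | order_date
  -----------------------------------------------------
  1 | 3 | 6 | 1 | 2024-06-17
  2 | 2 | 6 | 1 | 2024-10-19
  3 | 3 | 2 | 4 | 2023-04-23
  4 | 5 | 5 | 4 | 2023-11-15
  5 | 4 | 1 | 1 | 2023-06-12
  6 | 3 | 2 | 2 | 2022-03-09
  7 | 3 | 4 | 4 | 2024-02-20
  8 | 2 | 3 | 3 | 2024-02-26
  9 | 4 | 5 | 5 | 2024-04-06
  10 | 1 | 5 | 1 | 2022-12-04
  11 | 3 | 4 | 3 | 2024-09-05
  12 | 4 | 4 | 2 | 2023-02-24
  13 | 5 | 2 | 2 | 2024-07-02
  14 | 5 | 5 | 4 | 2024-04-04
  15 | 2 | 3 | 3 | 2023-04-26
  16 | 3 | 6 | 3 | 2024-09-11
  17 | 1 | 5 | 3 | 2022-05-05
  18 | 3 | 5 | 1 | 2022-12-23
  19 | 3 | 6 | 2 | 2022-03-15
SELECT name, signup_year FROM customers WHERE signup_year BETWEEN 2019 AND 2022

Execution result:
name | signup_year
Henry Martinez | 2020
Peter Smith | 2019
Eve Jones | 2021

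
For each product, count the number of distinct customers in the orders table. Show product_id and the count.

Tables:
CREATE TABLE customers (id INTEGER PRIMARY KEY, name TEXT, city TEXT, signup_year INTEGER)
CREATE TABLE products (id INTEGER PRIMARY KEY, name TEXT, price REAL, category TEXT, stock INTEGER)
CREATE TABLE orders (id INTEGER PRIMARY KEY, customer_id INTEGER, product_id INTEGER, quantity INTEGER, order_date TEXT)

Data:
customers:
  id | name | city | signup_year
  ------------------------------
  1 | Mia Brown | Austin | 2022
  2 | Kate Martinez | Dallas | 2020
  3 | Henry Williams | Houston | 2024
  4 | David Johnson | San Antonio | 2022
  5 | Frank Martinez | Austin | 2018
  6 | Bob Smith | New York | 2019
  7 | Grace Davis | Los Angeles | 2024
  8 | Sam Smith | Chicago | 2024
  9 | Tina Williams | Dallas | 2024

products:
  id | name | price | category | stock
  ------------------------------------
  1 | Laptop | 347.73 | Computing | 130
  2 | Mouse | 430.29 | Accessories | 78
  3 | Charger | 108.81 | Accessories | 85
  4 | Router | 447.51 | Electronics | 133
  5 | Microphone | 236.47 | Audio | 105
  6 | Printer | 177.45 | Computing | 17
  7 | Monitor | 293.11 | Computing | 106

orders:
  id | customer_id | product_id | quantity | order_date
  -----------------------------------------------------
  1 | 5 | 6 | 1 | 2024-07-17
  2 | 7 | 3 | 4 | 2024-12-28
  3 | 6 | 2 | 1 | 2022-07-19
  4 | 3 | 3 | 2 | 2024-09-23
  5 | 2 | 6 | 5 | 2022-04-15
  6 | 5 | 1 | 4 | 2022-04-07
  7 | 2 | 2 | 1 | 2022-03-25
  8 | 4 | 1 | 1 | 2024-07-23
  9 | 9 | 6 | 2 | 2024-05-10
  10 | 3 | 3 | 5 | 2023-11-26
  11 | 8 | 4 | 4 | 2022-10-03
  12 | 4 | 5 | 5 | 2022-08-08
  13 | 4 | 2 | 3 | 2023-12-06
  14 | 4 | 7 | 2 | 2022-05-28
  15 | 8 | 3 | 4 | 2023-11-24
SELECT product_id, COUNT(DISTINCT customer_id) AS distinct_customer_count FROM orders GROUP BY product_id

Execution result:
product_id | distinct_customer_count
1 | 2
2 | 3
3 | 3
4 | 1
5 | 1
6 | 3
7 | 1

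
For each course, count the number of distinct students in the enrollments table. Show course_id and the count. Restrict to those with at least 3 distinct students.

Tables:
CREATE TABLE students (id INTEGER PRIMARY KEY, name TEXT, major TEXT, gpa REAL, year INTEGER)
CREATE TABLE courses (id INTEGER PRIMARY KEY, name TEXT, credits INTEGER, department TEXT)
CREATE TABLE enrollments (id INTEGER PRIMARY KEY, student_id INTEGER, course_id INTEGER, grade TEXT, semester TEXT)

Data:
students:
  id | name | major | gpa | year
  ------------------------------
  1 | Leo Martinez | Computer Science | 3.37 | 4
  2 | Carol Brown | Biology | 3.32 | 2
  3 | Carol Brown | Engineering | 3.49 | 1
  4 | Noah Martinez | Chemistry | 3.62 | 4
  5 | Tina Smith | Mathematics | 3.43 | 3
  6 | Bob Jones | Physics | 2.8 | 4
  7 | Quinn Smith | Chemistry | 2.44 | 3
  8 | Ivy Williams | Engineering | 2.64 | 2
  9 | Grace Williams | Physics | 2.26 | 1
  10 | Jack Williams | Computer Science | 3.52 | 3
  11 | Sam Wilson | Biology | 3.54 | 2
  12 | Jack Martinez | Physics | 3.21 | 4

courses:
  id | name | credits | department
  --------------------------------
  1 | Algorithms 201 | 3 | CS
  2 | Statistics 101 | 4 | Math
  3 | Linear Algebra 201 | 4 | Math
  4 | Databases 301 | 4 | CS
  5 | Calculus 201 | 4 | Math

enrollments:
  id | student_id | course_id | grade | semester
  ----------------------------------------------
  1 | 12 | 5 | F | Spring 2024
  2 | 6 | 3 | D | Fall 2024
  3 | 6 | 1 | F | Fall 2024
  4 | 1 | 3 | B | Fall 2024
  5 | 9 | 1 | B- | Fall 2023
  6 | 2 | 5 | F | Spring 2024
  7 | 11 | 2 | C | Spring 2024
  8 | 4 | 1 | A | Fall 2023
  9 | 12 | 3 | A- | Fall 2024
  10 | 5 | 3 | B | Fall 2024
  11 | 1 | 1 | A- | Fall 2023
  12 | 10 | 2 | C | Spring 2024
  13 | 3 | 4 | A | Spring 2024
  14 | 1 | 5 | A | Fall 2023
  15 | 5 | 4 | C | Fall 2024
SELECT course_id, COUNT(DISTINCT student_id) AS distinct_student_count FROM enrollments GROUP BY course_id HAVING COUNT(DISTINCT student_id) >= 3

Execution result:
course_id | distinct_student_count
1 | 4
3 | 4
5 | 3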